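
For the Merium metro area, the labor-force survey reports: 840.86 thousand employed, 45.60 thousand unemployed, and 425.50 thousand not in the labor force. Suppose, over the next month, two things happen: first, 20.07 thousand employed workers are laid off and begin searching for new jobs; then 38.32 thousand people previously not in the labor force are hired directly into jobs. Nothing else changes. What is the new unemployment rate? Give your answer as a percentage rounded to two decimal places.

New unemployment rate ≈ 7.10%.

Initially, labor force = 840.86 + 45.60 = 886.46 thousand, so u = 45.60/886.46 = 5.14%.
After the first change, employed falls and unemployed rises by 20.07; labor force unchanged → E = 820.79, U = 65.67, labor force = 886.46 thousand.
After the second change, employed and labor force both rise by 38.32; unemployed unchanged → E = 859.11, U = 65.67, labor force = 924.78 thousand.
New unemployment rate = 65.67 / 924.78 = 7.10%.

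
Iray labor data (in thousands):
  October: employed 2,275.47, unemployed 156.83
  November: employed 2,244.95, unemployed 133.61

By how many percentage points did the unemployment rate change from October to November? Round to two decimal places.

The unemployment rate changed by −0.83 percentage points.

October: labor force = 2,275.47 + 156.83 = 2,432.30; u = 156.83/2,432.30 = 6.45%.
November: labor force = 2,244.95 + 133.61 = 2,378.56; u = 133.61/2,378.56 = 5.62%.
Change = 5.62% − 6.45% = −0.83 pp.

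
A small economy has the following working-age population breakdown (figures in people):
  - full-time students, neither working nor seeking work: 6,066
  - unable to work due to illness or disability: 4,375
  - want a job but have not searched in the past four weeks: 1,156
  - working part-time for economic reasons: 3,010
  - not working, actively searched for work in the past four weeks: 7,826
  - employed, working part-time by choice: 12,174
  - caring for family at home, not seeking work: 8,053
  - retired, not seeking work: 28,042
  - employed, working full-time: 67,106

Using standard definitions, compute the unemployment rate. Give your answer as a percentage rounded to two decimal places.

Unemployment rate ≈ 8.68%.

Employed = 3,010 + 12,174 + 67,106 = 82,290 (anyone who worked, including part-time for economic reasons, counts as employed).
Unemployed = 7,826.
Labor force = 82,290 + 7,826 = 90,116.
Unemployment rate = 7,826 / 90,116 = 8.68%.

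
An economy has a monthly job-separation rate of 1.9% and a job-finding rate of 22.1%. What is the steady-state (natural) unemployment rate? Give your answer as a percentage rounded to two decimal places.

Steady-state unemployment rate ≈ 7.92%.

At steady state the flows balance: s·E = f·U, so U/(E+U) = s/(s+f).
u* = 1.9 / (1.9 + 22.1) = 1.9 / 24.00 = 7.92%.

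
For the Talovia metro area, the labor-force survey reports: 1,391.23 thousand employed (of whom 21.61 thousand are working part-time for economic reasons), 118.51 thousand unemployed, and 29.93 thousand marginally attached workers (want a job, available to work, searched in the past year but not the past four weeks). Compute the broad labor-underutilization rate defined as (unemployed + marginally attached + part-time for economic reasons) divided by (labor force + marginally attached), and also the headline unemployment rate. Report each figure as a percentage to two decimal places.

Labor force = 1,391.23 + 118.51 = 1,509.74 thousand.
Numerator = 118.51 + 29.93 + 21.61 = 170.05 thousand.
Denominator = 1,509.74 + 29.93 = 1,539.67 thousand.
Broad rate = 170.05 / 1,539.67 = 11.04%.
Headline unemployment rate = 118.51 / 1,509.74 = 7.85%.

Broad underutilization rate ≈ 11.04%; headline unemployment rate ≈ 7.85%.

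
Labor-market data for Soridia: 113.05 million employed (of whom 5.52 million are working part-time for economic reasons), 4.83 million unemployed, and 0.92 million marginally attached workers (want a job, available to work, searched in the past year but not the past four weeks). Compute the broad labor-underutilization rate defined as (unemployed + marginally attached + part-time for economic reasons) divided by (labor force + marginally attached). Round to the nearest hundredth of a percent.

Labor force = 113.05 + 4.83 = 117.88 million.
Numerator = 4.83 + 0.92 + 5.52 = 11.27 million.
Denominator = 117.88 + 0.92 = 118.80 million.
Broad rate = 11.27 / 118.80 = 9.49%.

Broad underutilization rate ≈ 9.49%.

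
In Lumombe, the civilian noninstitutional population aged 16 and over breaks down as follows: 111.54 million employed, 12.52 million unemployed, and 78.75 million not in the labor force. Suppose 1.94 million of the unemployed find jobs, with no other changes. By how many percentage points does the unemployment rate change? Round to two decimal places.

The unemployment rate changes by −1.56 percentage points.

Initially, labor force = 111.54 + 12.52 = 124.06 million, so u = 12.52/124.06 = 10.09%.
After the change, unemployed falls and employed rises by 1.94; labor force unchanged → E = 113.48, U = 10.58, labor force = 124.06 million.
New unemployment rate = 10.58 / 124.06 = 8.53%.
Change = 8.53% − 10.09% = −1.56 percentage points.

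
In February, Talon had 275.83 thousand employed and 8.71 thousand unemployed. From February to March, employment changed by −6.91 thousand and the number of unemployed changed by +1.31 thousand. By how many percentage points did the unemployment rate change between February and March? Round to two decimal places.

February: labor force = 275.83 + 8.71 = 284.54; u = 8.71/284.54 = 3.06%.
March: labor force = 268.92 + 10.02 = 278.94; u = 10.02/278.94 = 3.59%.
Change = 3.59% − 3.06% = +0.53 pp.

The unemployment rate changed by +0.53 percentage points.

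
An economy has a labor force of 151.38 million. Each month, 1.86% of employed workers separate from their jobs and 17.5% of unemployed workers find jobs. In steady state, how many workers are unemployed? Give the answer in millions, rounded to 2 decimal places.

Steady-state unemployment rate u* = s/(s+f) = 1.86/(1.86+17.5) = 0.096074.
Unemployed = u* × labor force = 0.096074 × 151.38 ≈ 14.54 million.

About 14.54 million are unemployed in steady state.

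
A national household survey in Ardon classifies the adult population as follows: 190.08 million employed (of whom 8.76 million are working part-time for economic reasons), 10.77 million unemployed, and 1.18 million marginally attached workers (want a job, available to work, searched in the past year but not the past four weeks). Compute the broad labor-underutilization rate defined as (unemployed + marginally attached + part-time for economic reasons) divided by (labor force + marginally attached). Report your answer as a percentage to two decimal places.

Broad underutilization rate ≈ 10.25%.

Labor force = 190.08 + 10.77 = 200.85 million.
Numerator = 10.77 + 1.18 + 8.76 = 20.71 million.
Denominator = 200.85 + 1.18 = 202.03 million.
Broad rate = 20.71 / 202.03 = 10.25%.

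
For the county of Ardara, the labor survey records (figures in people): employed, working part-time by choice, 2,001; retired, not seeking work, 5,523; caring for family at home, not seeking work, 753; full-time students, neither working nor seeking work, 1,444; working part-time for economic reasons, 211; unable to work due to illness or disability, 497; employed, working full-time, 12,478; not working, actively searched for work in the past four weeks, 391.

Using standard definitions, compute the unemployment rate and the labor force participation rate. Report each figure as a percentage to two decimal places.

Unemployment rate ≈ 2.59%; labor force participation rate ≈ 64.73%.

Employed = 2,001 + 211 + 12,478 = 14,690 (anyone who worked, including part-time for economic reasons, counts as employed).
Unemployed = 391.
Labor force = 14,690 + 391 = 15,081.
Not in labor force = 5,523 + 753 + 1,444 + 497 = 8,217 (those not working and not actively searching are outside the labor force).
Civilian working-age population = 15,081 + 8,217 = 23,298.
Unemployment rate = 391 / 15,081 = 2.59%.
Labor force participation rate = 15,081 / 23,298 = 64.73%.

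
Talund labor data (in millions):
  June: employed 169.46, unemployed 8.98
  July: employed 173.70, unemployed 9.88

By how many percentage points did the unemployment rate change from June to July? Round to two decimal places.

The unemployment rate changed by +0.35 percentage points.

June: labor force = 169.46 + 8.98 = 178.44; u = 8.98/178.44 = 5.03%.
July: labor force = 173.70 + 9.88 = 183.58; u = 9.88/183.58 = 5.38%.
Change = 5.38% − 5.03% = +0.35 pp.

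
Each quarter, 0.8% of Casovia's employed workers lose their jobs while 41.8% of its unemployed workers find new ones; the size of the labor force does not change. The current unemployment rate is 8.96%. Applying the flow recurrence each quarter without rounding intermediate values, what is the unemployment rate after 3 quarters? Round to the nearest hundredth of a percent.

With a fixed labor force, u_{t+1} = u_t + s·(1−u_t) − f·u_t = u_t·(1−s−f) + s.
Here 1−s−f = 0.574 and s = 0.008.
u_1 = 0.089600 × 0.574 + 0.008 = 0.059430.
u_2 = 0.059430 × 0.574 + 0.008 = 0.042113.
u_3 = 0.042113 × 0.574 + 0.008 = 0.032173.

Unemployment rate after three quarters ≈ 3.22%.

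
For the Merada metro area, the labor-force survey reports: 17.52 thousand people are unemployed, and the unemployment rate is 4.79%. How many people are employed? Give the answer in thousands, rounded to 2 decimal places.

About 348.24 thousand are employed.

Labor force = U / u = 17.52 / 0.0479 ≈ 365.76 thousand.
Employed = labor force − unemployed = 365.76 − 17.52 = 348.24 thousand.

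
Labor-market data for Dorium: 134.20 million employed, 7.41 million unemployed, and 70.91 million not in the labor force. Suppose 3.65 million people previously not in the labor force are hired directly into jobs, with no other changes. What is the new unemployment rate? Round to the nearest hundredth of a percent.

New unemployment rate ≈ 5.10%.

Initially, labor force = 134.20 + 7.41 = 141.61 million, so u = 7.41/141.61 = 5.23%.
After the change, employed and labor force both rise by 3.65; unemployed unchanged → E = 137.85, U = 7.41, labor force = 145.26 million.
New unemployment rate = 7.41 / 145.26 = 5.10%.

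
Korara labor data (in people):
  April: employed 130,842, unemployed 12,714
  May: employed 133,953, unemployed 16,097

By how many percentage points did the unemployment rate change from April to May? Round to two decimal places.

The unemployment rate changed by +1.87 percentage points.

April: labor force = 130,842 + 12,714 = 143,556; u = 12,714/143,556 = 8.86%.
May: labor force = 133,953 + 16,097 = 150,050; u = 16,097/150,050 = 10.73%.
Change = 10.73% − 8.86% = +1.87 pp.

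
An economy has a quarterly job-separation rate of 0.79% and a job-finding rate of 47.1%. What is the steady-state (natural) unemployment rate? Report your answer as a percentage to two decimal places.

At steady state the flows balance: s·E = f·U, so U/(E+U) = s/(s+f).
u* = 0.79 / (0.79 + 47.1) = 0.79 / 47.89 = 1.65%.

Steady-state unemployment rate ≈ 1.65%.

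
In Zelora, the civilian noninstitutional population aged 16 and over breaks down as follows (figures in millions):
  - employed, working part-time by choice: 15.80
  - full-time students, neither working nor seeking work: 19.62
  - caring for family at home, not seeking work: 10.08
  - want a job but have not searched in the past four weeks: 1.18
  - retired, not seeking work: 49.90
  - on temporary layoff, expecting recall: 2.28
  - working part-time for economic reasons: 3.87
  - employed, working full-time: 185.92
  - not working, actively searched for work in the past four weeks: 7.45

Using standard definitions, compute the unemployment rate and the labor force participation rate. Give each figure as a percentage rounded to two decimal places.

Unemployment rate ≈ 4.52%; labor force participation rate ≈ 72.72%.

Employed = 15.80 + 3.87 + 185.92 = 205.59 million (anyone who worked, including part-time for economic reasons, counts as employed).
Unemployed = 2.28 + 7.45 = 9.73 million (jobless and actively searching, or on temporary layoff).
Labor force = 205.59 + 9.73 = 215.32 million.
Not in labor force = 19.62 + 10.08 + 1.18 + 49.90 = 80.78 million (those not working and not actively searching are outside the labor force — including those who want a job but have given up searching).
Civilian working-age population = 215.32 + 80.78 = 296.10 million.
Unemployment rate = 9.73 / 215.32 = 4.52%.
Labor force participation rate = 215.32 / 296.10 = 72.72%.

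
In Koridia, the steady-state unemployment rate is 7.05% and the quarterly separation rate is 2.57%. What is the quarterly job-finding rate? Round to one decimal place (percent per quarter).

Job-finding rate ≈ 33.9% per quarter.

From u* = s/(s+f): f = s·(1−u)/u.
f = 2.57 × (1 − 0.0705) / 0.0705 = 2.3888 / 0.0705 ≈ 33.9% per quarter.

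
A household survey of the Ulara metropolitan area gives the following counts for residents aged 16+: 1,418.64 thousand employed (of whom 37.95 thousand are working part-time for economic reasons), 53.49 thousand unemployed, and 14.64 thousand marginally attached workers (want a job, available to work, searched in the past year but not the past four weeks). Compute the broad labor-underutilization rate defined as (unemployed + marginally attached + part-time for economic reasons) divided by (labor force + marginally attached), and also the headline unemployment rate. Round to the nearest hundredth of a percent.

Labor force = 1,418.64 + 53.49 = 1,472.13 thousand.
Numerator = 53.49 + 14.64 + 37.95 = 106.08 thousand.
Denominator = 1,472.13 + 14.64 = 1,486.77 thousand.
Broad rate = 106.08 / 1,486.77 = 7.13%.
Headline unemployment rate = 53.49 / 1,472.13 = 3.63%.

Broad underutilization rate ≈ 7.13%; headline unemployment rate ≈ 3.63%.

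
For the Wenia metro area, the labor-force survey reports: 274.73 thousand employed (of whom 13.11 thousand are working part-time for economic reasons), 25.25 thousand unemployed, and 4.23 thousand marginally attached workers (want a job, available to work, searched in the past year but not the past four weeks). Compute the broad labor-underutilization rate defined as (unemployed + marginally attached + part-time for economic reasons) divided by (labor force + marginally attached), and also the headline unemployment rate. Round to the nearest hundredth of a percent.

Broad underutilization rate ≈ 14.00%; headline unemployment rate ≈ 8.42%.

Labor force = 274.73 + 25.25 = 299.98 thousand.
Numerator = 25.25 + 4.23 + 13.11 = 42.59 thousand.
Denominator = 299.98 + 4.23 = 304.21 thousand.
Broad rate = 42.59 / 304.21 = 14.00%.
Headline unemployment rate = 25.25 / 299.98 = 8.42%.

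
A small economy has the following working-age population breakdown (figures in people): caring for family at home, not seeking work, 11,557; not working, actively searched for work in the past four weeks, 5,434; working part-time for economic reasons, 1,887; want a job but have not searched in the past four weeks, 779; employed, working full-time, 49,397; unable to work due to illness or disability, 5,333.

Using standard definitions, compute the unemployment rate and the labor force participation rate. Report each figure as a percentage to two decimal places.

Unemployment rate ≈ 9.58%; labor force participation rate ≈ 76.25%.

Employed = 1,887 + 49,397 = 51,284 (anyone who worked, including part-time for economic reasons, counts as employed).
Unemployed = 5,434.
Labor force = 51,284 + 5,434 = 56,718.
Not in labor force = 11,557 + 779 + 5,333 = 17,669 (those not working and not actively searching are outside the labor force — including those who want a job but have given up searching).
Civilian working-age population = 56,718 + 17,669 = 74,387.
Unemployment rate = 5,434 / 56,718 = 9.58%.
Labor force participation rate = 56,718 / 74,387 = 76.25%.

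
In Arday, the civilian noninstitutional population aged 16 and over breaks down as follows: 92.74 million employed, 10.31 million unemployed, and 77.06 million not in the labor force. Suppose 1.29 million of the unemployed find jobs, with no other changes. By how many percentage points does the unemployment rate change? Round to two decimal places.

The unemployment rate changes by −1.25 percentage points.

Initially, labor force = 92.74 + 10.31 = 103.05 million, so u = 10.31/103.05 = 10.00%.
After the change, unemployed falls and employed rises by 1.29; labor force unchanged → E = 94.03, U = 9.02, labor force = 103.05 million.
New unemployment rate = 9.02 / 103.05 = 8.75%.
Change = 8.75% − 10.00% = −1.25 percentage points.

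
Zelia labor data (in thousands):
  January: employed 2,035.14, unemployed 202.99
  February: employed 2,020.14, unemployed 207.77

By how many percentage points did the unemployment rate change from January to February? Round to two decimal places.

The unemployment rate changed by +0.26 percentage points.

January: labor force = 2,035.14 + 202.99 = 2,238.13; u = 202.99/2,238.13 = 9.07%.
February: labor force = 2,020.14 + 207.77 = 2,227.91; u = 207.77/2,227.91 = 9.33%.
Change = 9.33% − 9.07% = +0.26 pp.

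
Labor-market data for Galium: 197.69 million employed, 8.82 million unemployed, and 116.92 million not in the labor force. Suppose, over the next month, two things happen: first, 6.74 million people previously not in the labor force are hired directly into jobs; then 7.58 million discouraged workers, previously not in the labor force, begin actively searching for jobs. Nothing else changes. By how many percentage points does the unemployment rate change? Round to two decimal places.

The unemployment rate changes by +3.16 percentage points.

Initially, labor force = 197.69 + 8.82 = 206.51 million, so u = 8.82/206.51 = 4.27%.
After the first change, employed and labor force both rise by 6.74; unemployed unchanged → E = 204.43, U = 8.82, labor force = 213.25 million.
After the second change, unemployed and labor force both rise by 7.58 → E = 204.43, U = 16.40, labor force = 220.83 million.
New unemployment rate = 16.40 / 220.83 = 7.43%.
Change = 7.43% − 4.27% = +3.16 percentage points.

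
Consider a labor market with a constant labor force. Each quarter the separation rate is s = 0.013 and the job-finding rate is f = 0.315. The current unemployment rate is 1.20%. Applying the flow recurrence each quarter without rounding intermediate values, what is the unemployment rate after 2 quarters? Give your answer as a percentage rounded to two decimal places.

With a fixed labor force, u_{t+1} = u_t + s·(1−u_t) − f·u_t = u_t·(1−s−f) + s.
Here 1−s−f = 0.672 and s = 0.013.
u_1 = 0.012000 × 0.672 + 0.013 = 0.021064.
u_2 = 0.021064 × 0.672 + 0.013 = 0.027155.

Unemployment rate after two quarters ≈ 2.72%.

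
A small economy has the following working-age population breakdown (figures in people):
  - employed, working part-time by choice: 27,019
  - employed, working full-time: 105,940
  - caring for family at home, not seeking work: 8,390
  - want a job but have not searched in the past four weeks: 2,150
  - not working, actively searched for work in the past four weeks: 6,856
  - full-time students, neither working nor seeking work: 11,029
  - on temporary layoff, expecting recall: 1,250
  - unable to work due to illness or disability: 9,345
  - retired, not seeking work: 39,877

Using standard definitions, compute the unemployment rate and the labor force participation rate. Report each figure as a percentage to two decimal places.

Employed = 27,019 + 105,940 = 132,959.
Unemployed = 6,856 + 1,250 = 8,106 (jobless and actively searching, or on temporary layoff).
Labor force = 132,959 + 8,106 = 141,065.
Not in labor force = 8,390 + 2,150 + 11,029 + 9,345 + 39,877 = 70,791 (those not working and not actively searching are outside the labor force — including those who want a job but have given up searching).
Civilian working-age population = 141,065 + 70,791 = 211,856.
Unemployment rate = 8,106 / 141,065 = 5.75%.
Labor force participation rate = 141,065 / 211,856 = 66.59%.

Unemployment rate ≈ 5.75%; labor force participation rate ≈ 66.59%.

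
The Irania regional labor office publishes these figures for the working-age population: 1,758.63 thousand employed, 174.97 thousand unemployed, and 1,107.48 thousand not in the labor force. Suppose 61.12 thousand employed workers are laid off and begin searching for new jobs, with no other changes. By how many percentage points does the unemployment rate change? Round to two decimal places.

Initially, labor force = 1,758.63 + 174.97 = 1,933.60 thousand, so u = 174.97/1,933.60 = 9.05%.
After the change, employed falls and unemployed rises by 61.12; labor force unchanged → E = 1,697.51, U = 236.09, labor force = 1,933.60 thousand.
New unemployment rate = 236.09 / 1,933.60 = 12.21%.
Change = 12.21% − 9.05% = +3.16 percentage points.

The unemployment rate changes by +3.16 percentage points.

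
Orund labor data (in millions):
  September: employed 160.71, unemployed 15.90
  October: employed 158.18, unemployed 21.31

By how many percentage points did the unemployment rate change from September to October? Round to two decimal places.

September: labor force = 160.71 + 15.90 = 176.61; u = 15.90/176.61 = 9.00%.
October: labor force = 158.18 + 21.31 = 179.49; u = 21.31/179.49 = 11.87%.
Change = 11.87% − 9.00% = +2.87 pp.

The unemployment rate changed by +2.87 percentage points.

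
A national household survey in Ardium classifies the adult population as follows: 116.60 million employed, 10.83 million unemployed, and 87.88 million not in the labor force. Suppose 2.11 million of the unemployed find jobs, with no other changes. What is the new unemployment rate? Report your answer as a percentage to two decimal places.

Initially, labor force = 116.60 + 10.83 = 127.43 million, so u = 10.83/127.43 = 8.50%.
After the change, unemployed falls and employed rises by 2.11; labor force unchanged → E = 118.71, U = 8.72, labor force = 127.43 million.
New unemployment rate = 8.72 / 127.43 = 6.84%.

New unemployment rate ≈ 6.84%.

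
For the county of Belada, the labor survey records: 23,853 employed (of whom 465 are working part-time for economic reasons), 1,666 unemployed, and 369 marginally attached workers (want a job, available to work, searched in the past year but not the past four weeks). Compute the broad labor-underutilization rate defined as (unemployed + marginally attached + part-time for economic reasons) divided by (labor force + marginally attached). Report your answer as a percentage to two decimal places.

Labor force = 23,853 + 1,666 = 25,519.
Numerator = 1,666 + 369 + 465 = 2,500.
Denominator = 25,519 + 369 = 25,888.
Broad rate = 2,500 / 25,888 = 9.66%.

Broad underutilization rate ≈ 9.66%.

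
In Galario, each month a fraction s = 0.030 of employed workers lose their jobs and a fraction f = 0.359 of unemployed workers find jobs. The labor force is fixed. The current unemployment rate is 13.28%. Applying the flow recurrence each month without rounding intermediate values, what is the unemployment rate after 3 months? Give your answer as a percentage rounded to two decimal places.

Unemployment rate after three months ≈ 8.98%.

With a fixed labor force, u_{t+1} = u_t + s·(1−u_t) − f·u_t = u_t·(1−s−f) + s.
Here 1−s−f = 0.611 and s = 0.030.
u_1 = 0.132800 × 0.611 + 0.030 = 0.111141.
u_2 = 0.111141 × 0.611 + 0.030 = 0.097907.
u_3 = 0.097907 × 0.611 + 0.030 = 0.089821.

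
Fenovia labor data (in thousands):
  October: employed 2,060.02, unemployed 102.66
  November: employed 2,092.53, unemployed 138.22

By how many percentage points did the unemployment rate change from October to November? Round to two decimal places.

The unemployment rate changed by +1.45 percentage points.

October: labor force = 2,060.02 + 102.66 = 2,162.68; u = 102.66/2,162.68 = 4.75%.
November: labor force = 2,092.53 + 138.22 = 2,230.75; u = 138.22/2,230.75 = 6.20%.
Change = 6.20% − 4.75% = +1.45 pp.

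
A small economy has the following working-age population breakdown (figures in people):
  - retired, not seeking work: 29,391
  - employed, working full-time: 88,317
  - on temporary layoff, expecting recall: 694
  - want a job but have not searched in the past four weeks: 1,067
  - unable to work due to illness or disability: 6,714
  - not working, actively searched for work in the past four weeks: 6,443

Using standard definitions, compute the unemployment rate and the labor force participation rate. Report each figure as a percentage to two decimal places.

Unemployment rate ≈ 7.48%; labor force participation rate ≈ 71.97%.

Employed = 88,317.
Unemployed = 694 + 6,443 = 7,137 (jobless and actively searching, or on temporary layoff).
Labor force = 88,317 + 7,137 = 95,454.
Not in labor force = 29,391 + 1,067 + 6,714 = 37,172 (those not working and not actively searching are outside the labor force — including those who want a job but have given up searching).
Civilian working-age population = 95,454 + 37,172 = 132,626.
Unemployment rate = 7,137 / 95,454 = 7.48%.
Labor force participation rate = 95,454 / 132,626 = 71.97%.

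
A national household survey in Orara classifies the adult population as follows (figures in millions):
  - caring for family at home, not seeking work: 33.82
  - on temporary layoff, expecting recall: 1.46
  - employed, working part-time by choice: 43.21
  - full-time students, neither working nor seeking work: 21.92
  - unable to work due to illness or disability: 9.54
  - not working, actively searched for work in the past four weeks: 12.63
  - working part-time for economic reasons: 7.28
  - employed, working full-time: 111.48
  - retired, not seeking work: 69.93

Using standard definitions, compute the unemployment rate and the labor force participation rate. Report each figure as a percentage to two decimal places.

Employed = 43.21 + 7.28 + 111.48 = 161.97 million (anyone who worked, including part-time for economic reasons, counts as employed).
Unemployed = 1.46 + 12.63 = 14.09 million (jobless and actively searching, or on temporary layoff).
Labor force = 161.97 + 14.09 = 176.06 million.
Not in labor force = 33.82 + 21.92 + 9.54 + 69.93 = 135.21 million (those not working and not actively searching are outside the labor force).
Civilian working-age population = 176.06 + 135.21 = 311.27 million.
Unemployment rate = 14.09 / 176.06 = 8.00%.
Labor force participation rate = 176.06 / 311.27 = 56.56%.

Unemployment rate ≈ 8.00%; labor force participation rate ≈ 56.56%.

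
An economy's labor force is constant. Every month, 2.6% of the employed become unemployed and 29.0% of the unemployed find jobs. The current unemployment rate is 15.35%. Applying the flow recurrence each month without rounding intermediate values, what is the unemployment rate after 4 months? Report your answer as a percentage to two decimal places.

Unemployment rate after four months ≈ 9.79%.

With a fixed labor force, u_{t+1} = u_t + s·(1−u_t) − f·u_t = u_t·(1−s−f) + s.
Here 1−s−f = 0.684 and s = 0.026.
u_1 = 0.153500 × 0.684 + 0.026 = 0.130994.
u_2 = 0.130994 × 0.684 + 0.026 = 0.115600.
u_3 = 0.115600 × 0.684 + 0.026 = 0.105070.
u_4 = 0.105070 × 0.684 + 0.026 = 0.097868.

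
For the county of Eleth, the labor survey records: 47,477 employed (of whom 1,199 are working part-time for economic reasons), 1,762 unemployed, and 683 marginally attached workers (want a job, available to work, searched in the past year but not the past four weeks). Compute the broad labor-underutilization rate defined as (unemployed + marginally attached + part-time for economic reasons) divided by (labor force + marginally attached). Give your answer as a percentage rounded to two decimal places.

Broad underutilization rate ≈ 7.30%.

Labor force = 47,477 + 1,762 = 49,239.
Numerator = 1,762 + 683 + 1,199 = 3,644.
Denominator = 49,239 + 683 = 49,922.
Broad rate = 3,644 / 49,922 = 7.30%.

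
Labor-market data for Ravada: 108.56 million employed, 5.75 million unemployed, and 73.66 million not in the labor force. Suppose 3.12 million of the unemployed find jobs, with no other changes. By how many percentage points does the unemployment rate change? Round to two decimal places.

Initially, labor force = 108.56 + 5.75 = 114.31 million, so u = 5.75/114.31 = 5.03%.
After the change, unemployed falls and employed rises by 3.12; labor force unchanged → E = 111.68, U = 2.63, labor force = 114.31 million.
New unemployment rate = 2.63 / 114.31 = 2.30%.
Change = 2.30% − 5.03% = −2.73 percentage points.

The unemployment rate changes by −2.73 percentage points.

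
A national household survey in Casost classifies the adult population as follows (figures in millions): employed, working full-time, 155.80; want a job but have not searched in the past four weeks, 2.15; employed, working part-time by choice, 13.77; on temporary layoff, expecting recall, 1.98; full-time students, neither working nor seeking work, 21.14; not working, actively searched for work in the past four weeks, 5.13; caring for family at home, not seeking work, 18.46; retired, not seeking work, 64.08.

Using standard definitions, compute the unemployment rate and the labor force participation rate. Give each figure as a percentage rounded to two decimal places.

Employed = 155.80 + 13.77 = 169.57 million.
Unemployed = 1.98 + 5.13 = 7.11 million (jobless and actively searching, or on temporary layoff).
Labor force = 169.57 + 7.11 = 176.68 million.
Not in labor force = 2.15 + 21.14 + 18.46 + 64.08 = 105.83 million (those not working and not actively searching are outside the labor force — including those who want a job but have given up searching).
Civilian working-age population = 176.68 + 105.83 = 282.51 million.
Unemployment rate = 7.11 / 176.68 = 4.02%.
Labor force participation rate = 176.68 / 282.51 = 62.54%.

Unemployment rate ≈ 4.02%; labor force participation rate ≈ 62.54%.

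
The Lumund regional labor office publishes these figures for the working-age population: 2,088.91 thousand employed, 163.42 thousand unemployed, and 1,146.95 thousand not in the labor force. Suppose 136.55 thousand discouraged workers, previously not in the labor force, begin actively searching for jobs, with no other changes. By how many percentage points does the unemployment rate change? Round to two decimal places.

The unemployment rate changes by +5.30 percentage points.

Initially, labor force = 2,088.91 + 163.42 = 2,252.33 thousand, so u = 163.42/2,252.33 = 7.26%.
After the change, unemployed and labor force both rise by 136.55 → E = 2,088.91, U = 299.97, labor force = 2,388.88 thousand.
New unemployment rate = 299.97 / 2,388.88 = 12.56%.
Change = 12.56% − 7.26% = +5.30 percentage points.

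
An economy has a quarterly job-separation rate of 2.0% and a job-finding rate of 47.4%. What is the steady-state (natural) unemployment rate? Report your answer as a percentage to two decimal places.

At steady state the flows balance: s·E = f·U, so U/(E+U) = s/(s+f).
u* = 2.0 / (2.0 + 47.4) = 2.0 / 49.40 = 4.05%.

Steady-state unemployment rate ≈ 4.05%.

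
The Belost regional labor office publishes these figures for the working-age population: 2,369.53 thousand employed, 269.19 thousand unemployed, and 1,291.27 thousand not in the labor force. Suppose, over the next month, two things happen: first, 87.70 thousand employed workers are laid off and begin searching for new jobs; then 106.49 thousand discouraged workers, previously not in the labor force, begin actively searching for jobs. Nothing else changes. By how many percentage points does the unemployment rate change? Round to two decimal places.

Initially, labor force = 2,369.53 + 269.19 = 2,638.72 thousand, so u = 269.19/2,638.72 = 10.20%.
After the first change, employed falls and unemployed rises by 87.70; labor force unchanged → E = 2,281.83, U = 356.89, labor force = 2,638.72 thousand.
After the second change, unemployed and labor force both rise by 106.49 → E = 2,281.83, U = 463.38, labor force = 2,745.21 thousand.
New unemployment rate = 463.38 / 2,745.21 = 16.88%.
Change = 16.88% − 10.20% = +6.68 percentage points.

The unemployment rate changes by +6.68 percentage points.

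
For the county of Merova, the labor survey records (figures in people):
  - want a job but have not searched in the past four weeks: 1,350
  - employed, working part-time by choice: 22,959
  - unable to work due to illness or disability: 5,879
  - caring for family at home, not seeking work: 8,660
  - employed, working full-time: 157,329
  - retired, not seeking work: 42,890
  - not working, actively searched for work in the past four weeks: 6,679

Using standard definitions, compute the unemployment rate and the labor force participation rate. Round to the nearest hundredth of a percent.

Employed = 22,959 + 157,329 = 180,288.
Unemployed = 6,679.
Labor force = 180,288 + 6,679 = 186,967.
Not in labor force = 1,350 + 5,879 + 8,660 + 42,890 = 58,779 (those not working and not actively searching are outside the labor force — including those who want a job but have given up searching).
Civilian working-age population = 186,967 + 58,779 = 245,746.
Unemployment rate = 6,679 / 186,967 = 3.57%.
Labor force participation rate = 186,967 / 245,746 = 76.08%.

Unemployment rate ≈ 3.57%; labor force participation rate ≈ 76.08%.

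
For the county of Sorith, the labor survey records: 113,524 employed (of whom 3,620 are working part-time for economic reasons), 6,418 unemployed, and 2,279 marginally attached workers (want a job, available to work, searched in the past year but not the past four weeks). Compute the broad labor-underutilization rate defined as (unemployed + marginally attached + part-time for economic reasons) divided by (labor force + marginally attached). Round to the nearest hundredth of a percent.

Labor force = 113,524 + 6,418 = 119,942.
Numerator = 6,418 + 2,279 + 3,620 = 12,317.
Denominator = 119,942 + 2,279 = 122,221.
Broad rate = 12,317 / 122,221 = 10.08%.

Broad underutilization rate ≈ 10.08%.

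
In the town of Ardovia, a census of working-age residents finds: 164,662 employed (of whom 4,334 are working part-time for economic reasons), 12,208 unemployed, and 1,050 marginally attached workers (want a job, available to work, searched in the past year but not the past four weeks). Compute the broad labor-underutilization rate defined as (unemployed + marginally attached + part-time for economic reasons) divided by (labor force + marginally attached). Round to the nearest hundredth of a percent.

Labor force = 164,662 + 12,208 = 176,870.
Numerator = 12,208 + 1,050 + 4,334 = 17,592.
Denominator = 176,870 + 1,050 = 177,920.
Broad rate = 17,592 / 177,920 = 9.89%.

Broad underutilization rate ≈ 9.89%.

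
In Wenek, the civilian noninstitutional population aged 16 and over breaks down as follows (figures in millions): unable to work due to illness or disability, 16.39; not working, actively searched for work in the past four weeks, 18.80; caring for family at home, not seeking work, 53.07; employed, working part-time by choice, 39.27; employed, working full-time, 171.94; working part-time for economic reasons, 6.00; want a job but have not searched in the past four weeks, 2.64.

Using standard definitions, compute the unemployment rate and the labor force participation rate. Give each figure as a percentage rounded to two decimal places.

Unemployment rate ≈ 7.97%; labor force participation rate ≈ 76.60%.

Employed = 39.27 + 171.94 + 6.00 = 217.21 million (anyone who worked, including part-time for economic reasons, counts as employed).
Unemployed = 18.80 million.
Labor force = 217.21 + 18.80 = 236.01 million.
Not in labor force = 16.39 + 53.07 + 2.64 = 72.10 million (those not working and not actively searching are outside the labor force — including those who want a job but have given up searching).
Civilian working-age population = 236.01 + 72.10 = 308.11 million.
Unemployment rate = 18.80 / 236.01 = 7.97%.
Labor force participation rate = 236.01 / 308.11 = 76.60%.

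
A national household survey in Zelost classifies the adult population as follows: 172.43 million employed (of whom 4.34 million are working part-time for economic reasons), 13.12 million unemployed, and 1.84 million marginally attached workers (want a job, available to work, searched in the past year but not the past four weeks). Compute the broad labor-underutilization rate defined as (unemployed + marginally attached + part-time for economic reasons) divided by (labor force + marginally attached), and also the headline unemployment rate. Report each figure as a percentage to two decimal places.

Broad underutilization rate ≈ 10.30%; headline unemployment rate ≈ 7.07%.

Labor force = 172.43 + 13.12 = 185.55 million.
Numerator = 13.12 + 1.84 + 4.34 = 19.30 million.
Denominator = 185.55 + 1.84 = 187.39 million.
Broad rate = 19.30 / 187.39 = 10.30%.
Headline unemployment rate = 13.12 / 185.55 = 7.07%.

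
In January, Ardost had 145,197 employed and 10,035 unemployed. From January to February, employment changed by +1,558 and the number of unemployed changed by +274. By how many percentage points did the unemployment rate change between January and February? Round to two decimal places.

The unemployment rate changed by +0.10 percentage points.

January: labor force = 145,197 + 10,035 = 155,232; u = 10,035/155,232 = 6.46%.
February: labor force = 146,755 + 10,309 = 157,064; u = 10,309/157,064 = 6.56%.
Change = 6.56% − 6.46% = +0.10 pp.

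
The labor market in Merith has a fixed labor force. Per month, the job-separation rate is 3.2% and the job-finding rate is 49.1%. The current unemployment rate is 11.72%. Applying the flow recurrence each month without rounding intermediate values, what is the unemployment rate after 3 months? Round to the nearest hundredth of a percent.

Unemployment rate after three months ≈ 6.73%.

With a fixed labor force, u_{t+1} = u_t + s·(1−u_t) − f·u_t = u_t·(1−s−f) + s.
Here 1−s−f = 0.477 and s = 0.032.
u_1 = 0.117200 × 0.477 + 0.032 = 0.087904.
u_2 = 0.087904 × 0.477 + 0.032 = 0.073930.
u_3 = 0.073930 × 0.477 + 0.032 = 0.067265.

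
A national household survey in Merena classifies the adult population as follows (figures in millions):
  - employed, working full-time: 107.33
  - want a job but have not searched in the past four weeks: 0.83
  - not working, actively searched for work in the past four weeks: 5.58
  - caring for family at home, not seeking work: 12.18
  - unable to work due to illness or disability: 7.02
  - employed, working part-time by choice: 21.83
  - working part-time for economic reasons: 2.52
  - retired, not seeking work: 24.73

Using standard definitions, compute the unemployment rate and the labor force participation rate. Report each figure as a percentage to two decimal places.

Employed = 107.33 + 21.83 + 2.52 = 131.68 million (anyone who worked, including part-time for economic reasons, counts as employed).
Unemployed = 5.58 million.
Labor force = 131.68 + 5.58 = 137.26 million.
Not in labor force = 0.83 + 12.18 + 7.02 + 24.73 = 44.76 million (those not working and not actively searching are outside the labor force — including those who want a job but have given up searching).
Civilian working-age population = 137.26 + 44.76 = 182.02 million.
Unemployment rate = 5.58 / 137.26 = 4.07%.
Labor force participation rate = 137.26 / 182.02 = 75.41%.

Unemployment rate ≈ 4.07%; labor force participation rate ≈ 75.41%.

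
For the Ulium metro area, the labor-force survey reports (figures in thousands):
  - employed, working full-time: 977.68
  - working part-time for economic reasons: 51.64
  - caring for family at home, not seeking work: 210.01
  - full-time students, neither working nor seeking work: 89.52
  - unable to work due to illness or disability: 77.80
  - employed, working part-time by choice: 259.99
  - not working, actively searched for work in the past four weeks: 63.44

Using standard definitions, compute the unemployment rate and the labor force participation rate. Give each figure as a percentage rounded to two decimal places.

Employed = 977.68 + 51.64 + 259.99 = 1,289.31 thousand (anyone who worked, including part-time for economic reasons, counts as employed).
Unemployed = 63.44 thousand.
Labor force = 1,289.31 + 63.44 = 1,352.75 thousand.
Not in labor force = 210.01 + 89.52 + 77.80 = 377.33 thousand (those not working and not actively searching are outside the labor force).
Civilian working-age population = 1,352.75 + 377.33 = 1,730.08 thousand.
Unemployment rate = 63.44 / 1,352.75 = 4.69%.
Labor force participation rate = 1,352.75 / 1,730.08 = 78.19%.

Unemployment rate ≈ 4.69%; labor force participation rate ≈ 78.19%.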